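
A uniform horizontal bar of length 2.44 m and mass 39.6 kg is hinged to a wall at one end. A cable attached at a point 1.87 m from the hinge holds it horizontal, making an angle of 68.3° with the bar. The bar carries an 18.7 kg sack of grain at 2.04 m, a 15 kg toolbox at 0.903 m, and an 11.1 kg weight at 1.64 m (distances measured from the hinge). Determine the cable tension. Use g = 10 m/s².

Sum moments about the hinge (the unknown hinge reaction has zero arm there).
Beam weight: 39.6 × 10 = 396 N down at 1.22 m → arm 1.22 m, τ = 396 × 1.22 = 483.1 N·m clockwise.
Sack of grain: 18.7 × 10 = 187 N down at 2.04 m → arm 2.04 m, τ = 187 × 2.04 = 381.5 N·m clockwise.
Toolbox: 15 × 10 = 150 N down at 0.903 m → arm 0.903 m, τ = 150 × 0.903 = 135.5 N·m clockwise.
Weight: 11.1 × 10 = 111 N down at 1.64 m → arm 1.64 m, τ = 111 × 1.64 = 182 N·m clockwise.
Total clockwise load moment = 1182 N·m.
The cable tension T acts at 1.87 m; only its component perpendicular to the bar, T sinθ, produces torque. sin 68.3° = 0.9291.
Setting net torque to zero: T × 1.87 × 0.9291 = 1182 → T = 1182 / 1.737 = 680 N.

T ≈ 680 N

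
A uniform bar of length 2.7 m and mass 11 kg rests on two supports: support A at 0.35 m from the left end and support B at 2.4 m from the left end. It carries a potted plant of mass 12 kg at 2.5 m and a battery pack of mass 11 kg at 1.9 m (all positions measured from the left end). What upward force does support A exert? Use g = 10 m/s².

Taking torques about support B:
Beam weight: 11 × 10 = 110 N down at 1.35 m → arm 1.05 m, τ = 110 × 1.05 = 115.5 N·m counterclockwise.
Potted plant: 12 × 10 = 120 N down at 2.5 m → arm 0.1 m, τ = 120 × 0.1 = 12 N·m clockwise.
Battery pack: 11 × 10 = 110 N down at 1.9 m → arm 0.5 m, τ = 110 × 0.5 = 55 N·m counterclockwise.
Net load moment about support B = 158.5 N·m counterclockwise.
Reaction R at support A is upward at 0.35 m, arm 2.05 m → moment R × 2.05 clockwise.
Στ = 0 ⇒ R × 2.05 = 158.5 ⇒ R = 77.3 N.

R_A ≈ 77.3 N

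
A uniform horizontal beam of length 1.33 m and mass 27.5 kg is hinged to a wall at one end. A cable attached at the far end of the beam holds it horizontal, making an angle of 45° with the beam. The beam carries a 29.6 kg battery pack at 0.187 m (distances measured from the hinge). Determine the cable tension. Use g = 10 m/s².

T ≈ 253 N

Sum moments about the hinge (the unknown hinge reaction has zero arm there).
Beam weight: 27.5 × 10 = 275 N down at 0.665 m → arm 0.665 m, τ = 275 × 0.665 = 182.9 N·m clockwise.
Battery pack: 29.6 × 10 = 296 N down at 0.187 m → arm 0.187 m, τ = 296 × 0.187 = 55.35 N·m clockwise.
Total clockwise load moment = 238.2 N·m.
The cable tension T acts at 1.33 m; only its component perpendicular to the beam, T sinθ, produces torque. sin 45° = 0.7071.
Setting net torque to zero: T × 1.33 × 0.7071 = 238.2 → T = 238.2 / 0.9404 = 253 N.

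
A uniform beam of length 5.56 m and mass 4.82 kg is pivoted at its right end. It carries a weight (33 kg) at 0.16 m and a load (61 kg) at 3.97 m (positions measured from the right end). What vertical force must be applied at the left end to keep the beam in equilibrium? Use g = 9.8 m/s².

About the right end:
Beam weight: 4.82 × 9.8 = 47.24 N down at 2.78 m → arm 2.78 m, τ = 47.24 × 2.78 = 131.3 N·m counterclockwise.
Weight: 33 × 9.8 = 323.4 N down at 0.16 m → arm 0.16 m, τ = 323.4 × 0.16 = 51.74 N·m counterclockwise.
Load: 61 × 9.8 = 597.8 N down at 3.97 m → arm 3.97 m, τ = 597.8 × 3.97 = 2373 N·m counterclockwise.
Net moment of the loads = 2556 N·m counterclockwise.
The upward force F acts at the left end, arm 5.56 m, giving F × 5.56 clockwise.
Στ = 0 ⇒ F × 5.56 = 2556 ⇒ F = 2556 / 5.56 = 460 N.

F ≈ 460 N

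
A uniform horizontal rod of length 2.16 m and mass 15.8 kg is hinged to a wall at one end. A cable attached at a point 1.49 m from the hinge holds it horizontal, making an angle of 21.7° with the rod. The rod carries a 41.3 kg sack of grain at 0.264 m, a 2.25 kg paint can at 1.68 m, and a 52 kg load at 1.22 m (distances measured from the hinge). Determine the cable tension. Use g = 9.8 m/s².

T ≈ 1690 N

About the hinge:
Beam weight: 15.8 × 9.8 = 154.8 N down at 1.08 m → arm 1.08 m, τ = 154.8 × 1.08 = 167.2 N·m clockwise.
Sack of grain: 41.3 × 9.8 = 404.7 N down at 0.264 m → arm 0.264 m, τ = 404.7 × 0.264 = 106.8 N·m clockwise.
Paint can: 2.25 × 9.8 = 22.05 N down at 1.68 m → arm 1.68 m, τ = 22.05 × 1.68 = 37.04 N·m clockwise.
Load: 52 × 9.8 = 509.6 N down at 1.22 m → arm 1.22 m, τ = 509.6 × 1.22 = 621.7 N·m clockwise.
Total clockwise load moment = 932.7 N·m.
The cable tension T acts at 1.49 m; only its component perpendicular to the rod, T sinθ, produces torque. sin 21.7° = 0.3697.
Στ = 0 ⇒ T × 1.49 × 0.3697 = 932.7 ⇒ T = 932.7 / 0.5509 = 1690 N.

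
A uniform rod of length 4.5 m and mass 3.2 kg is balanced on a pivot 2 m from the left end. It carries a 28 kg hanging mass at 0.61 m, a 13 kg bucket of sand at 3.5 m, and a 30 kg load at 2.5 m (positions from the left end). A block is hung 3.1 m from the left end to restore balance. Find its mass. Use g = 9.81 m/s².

About the pivot (at 2 m from the left end):
Beam weight: 3.2 × 9.81 = 31.39 N down at 2.25 m → arm 0.25 m, τ = 31.39 × 0.25 = 7.848 N·m clockwise.
Hanging mass: 28 × 9.81 = 274.7 N down at 0.61 m → arm 1.39 m, τ = 274.7 × 1.39 = 381.8 N·m counterclockwise.
Bucket of sand: 13 × 9.81 = 127.5 N down at 3.5 m → arm 1.5 m, τ = 127.5 × 1.5 = 191.2 N·m clockwise.
Load: 30 × 9.81 = 294.3 N down at 2.5 m → arm 0.5 m, τ = 294.3 × 0.5 = 147.2 N·m clockwise.
Net moment of known loads = 35.55 N·m counterclockwise.
An unknown mass m at 3.1 m has arm 1.1 m; its moment is m·g·1.1 clockwise.
Setting net torque to zero: m × 9.81 × 1.1 = 35.55 → m = 35.55 / (9.81 × 1.1) = 3.29 kg.

m ≈ 3.29 kg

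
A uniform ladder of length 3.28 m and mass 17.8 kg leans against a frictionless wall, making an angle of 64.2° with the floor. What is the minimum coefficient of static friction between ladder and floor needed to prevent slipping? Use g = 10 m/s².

μ_min ≈ 0.242

Taking torques about the foot of the ladder:
Ladder weight 17.8×10 = 178 N acts at 1.64 m along the ladder; its horizontal arm is 1.64·cos64.2° = 0.7138 m → τ = 127.1 N·m clockwise.
Wall normal N acts horizontally at the top; its moment arm is the height L sinθ = 3.28·sin64.2° = 2.953 m, counterclockwise.
For rotational equilibrium, N × 2.953 = 127.1, so N = 43.04 N.
ΣFx = 0 ⇒ f = N_wall = 43.04 N. ΣFy = 0 ⇒ N_floor = 178 N.
μ_min = f / N_floor = 43.04 / 178 = 0.242.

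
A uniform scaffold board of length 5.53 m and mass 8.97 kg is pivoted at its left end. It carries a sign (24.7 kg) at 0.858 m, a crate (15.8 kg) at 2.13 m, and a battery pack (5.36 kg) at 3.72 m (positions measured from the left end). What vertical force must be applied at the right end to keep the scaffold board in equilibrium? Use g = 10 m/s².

F ≈ 180 N

About the left end:
Beam weight: 8.97 × 10 = 89.7 N down at 2.765 m → arm 2.765 m, τ = 89.7 × 2.765 = 248 N·m clockwise.
Sign: 24.7 × 10 = 247 N down at 0.858 m → arm 0.858 m, τ = 247 × 0.858 = 211.9 N·m clockwise.
Crate: 15.8 × 10 = 158 N down at 2.13 m → arm 2.13 m, τ = 158 × 2.13 = 336.5 N·m clockwise.
Battery pack: 5.36 × 10 = 53.6 N down at 3.72 m → arm 3.72 m, τ = 53.6 × 3.72 = 199.4 N·m clockwise.
Net moment of the loads = 995.8 N·m clockwise.
The upward force F acts at the right end, arm 5.53 m, giving F × 5.53 counterclockwise.
Balancing moments: F × 5.53 = 995.8, giving F = 995.8 / 5.53 = 180 N.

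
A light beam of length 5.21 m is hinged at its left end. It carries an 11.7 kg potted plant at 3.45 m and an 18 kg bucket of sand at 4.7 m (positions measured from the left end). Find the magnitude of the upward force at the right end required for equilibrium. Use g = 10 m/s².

Sum moments about the left end (the unknown pivot reaction has zero arm there).
Potted plant: 11.7 × 10 = 117 N down at 3.45 m → arm 3.45 m, τ = 117 × 3.45 = 403.7 N·m clockwise.
Bucket of sand: 18 × 10 = 180 N down at 4.7 m → arm 4.7 m, τ = 180 × 4.7 = 846 N·m clockwise.
Net moment of the loads = 1250 N·m clockwise.
The upward force F acts at the right end, arm 5.21 m, giving F × 5.21 counterclockwise.
Στ = 0 ⇒ F × 5.21 = 1250 ⇒ F = 1250 / 5.21 = 240 N.

F ≈ 240 N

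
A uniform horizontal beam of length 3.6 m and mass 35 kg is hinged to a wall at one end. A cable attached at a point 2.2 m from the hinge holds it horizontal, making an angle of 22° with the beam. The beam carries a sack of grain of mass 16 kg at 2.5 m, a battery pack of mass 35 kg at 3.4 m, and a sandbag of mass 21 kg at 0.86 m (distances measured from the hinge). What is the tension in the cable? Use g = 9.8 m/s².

Sum moments about the hinge (the unknown hinge reaction has zero arm there).
Beam weight: 35 × 9.8 = 343 N down at 1.8 m → arm 1.8 m, τ = 343 × 1.8 = 617.4 N·m clockwise.
Sack of grain: 16 × 9.8 = 156.8 N down at 2.5 m → arm 2.5 m, τ = 156.8 × 2.5 = 392 N·m clockwise.
Battery pack: 35 × 9.8 = 343 N down at 3.4 m → arm 3.4 m, τ = 343 × 3.4 = 1166 N·m clockwise.
Sandbag: 21 × 9.8 = 205.8 N down at 0.86 m → arm 0.86 m, τ = 205.8 × 0.86 = 177 N·m clockwise.
Total clockwise load moment = 2352 N·m.
The cable tension T acts at 2.2 m; only its component perpendicular to the beam, T sinθ, produces torque. sin 22° = 0.3746.
Balancing moments: T × 2.2 × 0.3746 = 2352, giving T = 2352 / 0.8241 = 2850 N.

T ≈ 2850 N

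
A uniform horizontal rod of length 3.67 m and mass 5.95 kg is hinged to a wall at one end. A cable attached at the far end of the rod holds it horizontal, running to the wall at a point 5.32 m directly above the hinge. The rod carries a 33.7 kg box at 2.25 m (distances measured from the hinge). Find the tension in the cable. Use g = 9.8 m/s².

About the hinge:
Beam weight: 5.95 × 9.8 = 58.31 N down at 1.835 m → arm 1.835 m, τ = 58.31 × 1.835 = 107 N·m clockwise.
Box: 33.7 × 9.8 = 330.3 N down at 2.25 m → arm 2.25 m, τ = 330.3 × 2.25 = 743.2 N·m clockwise.
Total clockwise load moment = 850.2 N·m.
The cable tension T acts at 3.67 m; only its component perpendicular to the rod, T sinθ, produces torque. sinθ = h/√(h²+d²) = 5.32/√(5.32²+3.67²) = 0.8231.
For rotational equilibrium, T × 3.67 × 0.8231 = 850.2, so T = 850.2 / 3.021 = 281 N.

T ≈ 281 N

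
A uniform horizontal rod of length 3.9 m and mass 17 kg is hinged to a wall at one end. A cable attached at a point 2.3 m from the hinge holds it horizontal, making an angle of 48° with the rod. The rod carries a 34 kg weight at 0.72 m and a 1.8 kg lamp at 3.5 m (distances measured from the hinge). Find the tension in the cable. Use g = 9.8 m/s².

Sum moments about the hinge (the unknown hinge reaction has zero arm there).
Beam weight: 17 × 9.8 = 166.6 N down at 1.95 m → arm 1.95 m, τ = 166.6 × 1.95 = 324.9 N·m clockwise.
Weight: 34 × 9.8 = 333.2 N down at 0.72 m → arm 0.72 m, τ = 333.2 × 0.72 = 239.9 N·m clockwise.
Lamp: 1.8 × 9.8 = 17.64 N down at 3.5 m → arm 3.5 m, τ = 17.64 × 3.5 = 61.74 N·m clockwise.
Total clockwise load moment = 626.5 N·m.
The cable tension T acts at 2.3 m; only its component perpendicular to the rod, T sinθ, produces torque. sin 48° = 0.7431.
Setting net torque to zero: T × 2.3 × 0.7431 = 626.5 → T = 626.5 / 1.709 = 367 N.

T ≈ 367 N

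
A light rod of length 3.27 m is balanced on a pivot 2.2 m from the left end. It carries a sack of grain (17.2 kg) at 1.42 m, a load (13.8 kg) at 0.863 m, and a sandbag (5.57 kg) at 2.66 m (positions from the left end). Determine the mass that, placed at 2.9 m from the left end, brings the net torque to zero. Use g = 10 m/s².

About the pivot (at 2.2 m from the left end):
Sack of grain: 17.2 × 10 = 172 N down at 1.42 m → arm 0.78 m, τ = 172 × 0.78 = 134.2 N·m counterclockwise.
Load: 13.8 × 10 = 138 N down at 0.863 m → arm 1.337 m, τ = 138 × 1.337 = 184.5 N·m counterclockwise.
Sandbag: 5.57 × 10 = 55.7 N down at 2.66 m → arm 0.46 m, τ = 55.7 × 0.46 = 25.62 N·m clockwise.
Net moment of known loads = 293.1 N·m counterclockwise.
An unknown mass m at 2.9 m has arm 0.7 m; its moment is m·g·0.7 clockwise.
For rotational equilibrium, m × 10 × 0.7 = 293.1, so m = 293.1 / (10 × 0.7) = 41.9 kg.

m ≈ 41.9 kg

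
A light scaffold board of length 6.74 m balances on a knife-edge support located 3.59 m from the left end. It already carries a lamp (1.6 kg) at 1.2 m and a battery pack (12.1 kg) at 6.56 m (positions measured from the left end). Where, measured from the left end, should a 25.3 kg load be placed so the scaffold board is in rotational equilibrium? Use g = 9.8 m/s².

Taking torques about the knife-edge support (at 3.59 m from the left end):
Lamp: 1.6 × 9.8 = 15.68 N down at 1.2 m → arm 2.39 m, τ = 15.68 × 2.39 = 37.48 N·m counterclockwise.
Battery pack: 12.1 × 9.8 = 118.6 N down at 6.56 m → arm 2.97 m, τ = 118.6 × 2.97 = 352.2 N·m clockwise.
Net moment of existing loads = 314.7 N·m clockwise.
The load weighs 25.3 × 9.8 = 247.9 N and must supply an equal counterclockwise moment, so its lever arm about the knife-edge support is 314.7 / 247.9 = 1.27 m.
That puts it at 3.59 − 1.27 = 2.32 m from the left end.

x ≈ 2.32 m from the left end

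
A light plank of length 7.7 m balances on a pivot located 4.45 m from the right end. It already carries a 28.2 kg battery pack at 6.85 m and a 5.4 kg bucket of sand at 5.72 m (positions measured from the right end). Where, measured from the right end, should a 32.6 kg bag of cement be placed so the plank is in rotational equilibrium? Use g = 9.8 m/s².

x ≈ 2.16 m from the right end

Take moments about the pivot (at 4.45 m from the right end).
Battery pack: 28.2 × 9.8 = 276.4 N down at 6.85 m → arm 2.4 m, τ = 276.4 × 2.4 = 663.4 N·m counterclockwise.
Bucket of sand: 5.4 × 9.8 = 52.92 N down at 5.72 m → arm 1.27 m, τ = 52.92 × 1.27 = 67.21 N·m counterclockwise.
Net moment of existing loads = 730.6 N·m counterclockwise.
The bag of cement weighs 32.6 × 9.8 = 319.5 N and must supply an equal clockwise moment, so its lever arm about the pivot is 730.6 / 319.5 = 2.29 m.
That puts it at 4.45 − 2.29 = 2.16 m from the right end.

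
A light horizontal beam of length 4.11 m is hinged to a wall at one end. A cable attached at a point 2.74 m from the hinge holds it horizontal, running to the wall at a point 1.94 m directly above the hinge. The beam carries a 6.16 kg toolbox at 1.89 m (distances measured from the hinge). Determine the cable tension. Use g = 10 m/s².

About the hinge:
Toolbox: 6.16 × 10 = 61.6 N down at 1.89 m → arm 1.89 m, τ = 61.6 × 1.89 = 116.4 N·m clockwise.
Total clockwise load moment = 116.4 N·m.
The cable tension T acts at 2.74 m; only its component perpendicular to the beam, T sinθ, produces torque. sinθ = h/√(h²+d²) = 1.94/√(1.94²+2.74²) = 0.5779.
For rotational equilibrium, T × 2.74 × 0.5779 = 116.4, so T = 116.4 / 1.583 = 73.5 N.

T ≈ 73.5 N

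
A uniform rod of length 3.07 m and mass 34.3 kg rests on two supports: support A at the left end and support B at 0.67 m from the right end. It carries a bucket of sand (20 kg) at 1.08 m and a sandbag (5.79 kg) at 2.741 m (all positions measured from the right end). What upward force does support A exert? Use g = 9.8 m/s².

Taking torques about support B:
Beam weight: 34.3 × 9.8 = 336.1 N down at 1.535 m → arm 0.865 m, τ = 336.1 × 0.865 = 290.7 N·m counterclockwise.
Bucket of sand: 20 × 9.8 = 196 N down at 1.08 m → arm 0.41 m, τ = 196 × 0.41 = 80.36 N·m counterclockwise.
Sandbag: 5.79 × 9.8 = 56.74 N down at 2.741 m → arm 2.071 m, τ = 56.74 × 2.071 = 117.5 N·m counterclockwise.
Net load moment about support B = 488.6 N·m counterclockwise.
Reaction R at support A is upward at 3.07 m, arm 2.4 m → moment R × 2.4 clockwise.
For rotational equilibrium, R × 2.4 = 488.6, so R = 204 N.

R_A ≈ 204 N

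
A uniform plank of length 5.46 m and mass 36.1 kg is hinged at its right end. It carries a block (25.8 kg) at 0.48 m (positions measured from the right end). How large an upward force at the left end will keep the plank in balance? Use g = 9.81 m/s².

Taking torques about the right end:
Beam weight: 36.1 × 9.81 = 354.1 N down at 2.73 m → arm 2.73 m, τ = 354.1 × 2.73 = 966.7 N·m counterclockwise.
Block: 25.8 × 9.81 = 253.1 N down at 0.48 m → arm 0.48 m, τ = 253.1 × 0.48 = 121.5 N·m counterclockwise.
Net moment of the loads = 1088 N·m counterclockwise.
The upward force F acts at the left end, arm 5.46 m, giving F × 5.46 clockwise.
Balancing moments: F × 5.46 = 1088, giving F = 1088 / 5.46 = 199 N.

F ≈ 199 N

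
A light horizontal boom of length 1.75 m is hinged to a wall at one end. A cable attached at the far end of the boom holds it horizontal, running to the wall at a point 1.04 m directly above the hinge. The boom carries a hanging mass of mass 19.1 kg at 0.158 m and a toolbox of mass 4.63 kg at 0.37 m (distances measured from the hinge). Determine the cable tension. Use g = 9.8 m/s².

T ≈ 51.9 N

Take moments about the hinge.
Hanging mass: 19.1 × 9.8 = 187.2 N down at 0.158 m → arm 0.158 m, τ = 187.2 × 0.158 = 29.58 N·m clockwise.
Toolbox: 4.63 × 9.8 = 45.37 N down at 0.37 m → arm 0.37 m, τ = 45.37 × 0.37 = 16.79 N·m clockwise.
Total clockwise load moment = 46.37 N·m.
The cable tension T acts at 1.75 m; only its component perpendicular to the boom, T sinθ, produces torque. sinθ = h/√(h²+d²) = 1.04/√(1.04²+1.75²) = 0.5109.
Balancing moments: T × 1.75 × 0.5109 = 46.37, giving T = 46.37 / 0.8941 = 51.9 N.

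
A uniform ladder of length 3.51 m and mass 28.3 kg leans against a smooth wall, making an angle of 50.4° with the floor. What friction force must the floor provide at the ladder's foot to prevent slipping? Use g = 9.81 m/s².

f ≈ 115 N

Choose the foot of the ladder as the axis so the floor normal and friction both act there and drop out.
Ladder weight 28.3×9.81 = 277.6 N acts at 1.755 m along the ladder; its horizontal arm is 1.755·cos50.4° = 1.119 m → τ = 310.6 N·m clockwise.
Wall normal N acts horizontally at the top; its moment arm is the height L sinθ = 3.51·sin50.4° = 2.705 m, counterclockwise.
Balancing moments: N × 2.705 = 310.6, giving N = 115 N.
ΣFx = 0: friction at the foot balances the wall's push, so f = N_wall = 115 N.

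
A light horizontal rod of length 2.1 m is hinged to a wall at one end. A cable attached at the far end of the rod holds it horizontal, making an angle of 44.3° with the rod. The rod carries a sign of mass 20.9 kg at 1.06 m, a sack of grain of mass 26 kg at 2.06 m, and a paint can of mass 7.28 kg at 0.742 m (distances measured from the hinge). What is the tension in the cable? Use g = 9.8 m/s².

T ≈ 542 N

About the hinge:
Sign: 20.9 × 9.8 = 204.8 N down at 1.06 m → arm 1.06 m, τ = 204.8 × 1.06 = 217.1 N·m clockwise.
Sack of grain: 26 × 9.8 = 254.8 N down at 2.06 m → arm 2.06 m, τ = 254.8 × 2.06 = 524.9 N·m clockwise.
Paint can: 7.28 × 9.8 = 71.34 N down at 0.742 m → arm 0.742 m, τ = 71.34 × 0.742 = 52.93 N·m clockwise.
Total clockwise load moment = 794.9 N·m.
The cable tension T acts at 2.1 m; only its component perpendicular to the rod, T sinθ, produces torque. sin 44.3° = 0.6984.
For rotational equilibrium, T × 2.1 × 0.6984 = 794.9, so T = 794.9 / 1.467 = 542 N.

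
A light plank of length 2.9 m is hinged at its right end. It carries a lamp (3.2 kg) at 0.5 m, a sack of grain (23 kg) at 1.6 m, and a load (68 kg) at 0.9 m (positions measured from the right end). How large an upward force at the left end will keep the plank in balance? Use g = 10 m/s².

F ≈ 343 N

Choose the right end as the axis so the unknown pivot reaction has zero arm there.
Lamp: 3.2 × 10 = 32 N down at 0.5 m → arm 0.5 m, τ = 32 × 0.5 = 16 N·m counterclockwise.
Sack of grain: 23 × 10 = 230 N down at 1.6 m → arm 1.6 m, τ = 230 × 1.6 = 368 N·m counterclockwise.
Load: 68 × 10 = 680 N down at 0.9 m → arm 0.9 m, τ = 680 × 0.9 = 612 N·m counterclockwise.
Net moment of the loads = 996 N·m counterclockwise.
The upward force F acts at the left end, arm 2.9 m, giving F × 2.9 clockwise.
Balancing moments: F × 2.9 = 996, giving F = 996 / 2.9 = 343 N.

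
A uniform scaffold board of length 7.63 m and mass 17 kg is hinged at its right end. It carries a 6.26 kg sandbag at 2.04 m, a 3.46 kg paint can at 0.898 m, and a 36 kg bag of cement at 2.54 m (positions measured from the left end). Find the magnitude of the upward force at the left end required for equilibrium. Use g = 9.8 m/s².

F ≈ 394 N

About the right end:
Beam weight: 17 × 9.8 = 166.6 N down at 3.815 m → arm 3.815 m, τ = 166.6 × 3.815 = 635.6 N·m counterclockwise.
Sandbag: 6.26 × 9.8 = 61.35 N down at 2.04 m → arm 5.59 m, τ = 61.35 × 5.59 = 342.9 N·m counterclockwise.
Paint can: 3.46 × 9.8 = 33.91 N down at 0.898 m → arm 6.732 m, τ = 33.91 × 6.732 = 228.3 N·m counterclockwise.
Bag of cement: 36 × 9.8 = 352.8 N down at 2.54 m → arm 5.09 m, τ = 352.8 × 5.09 = 1796 N·m counterclockwise.
Net moment of the loads = 3003 N·m counterclockwise.
The upward force F acts at the left end, arm 7.63 m, giving F × 7.63 clockwise.
Στ = 0 ⇒ F × 7.63 = 3003 ⇒ F = 3003 / 7.63 = 394 N.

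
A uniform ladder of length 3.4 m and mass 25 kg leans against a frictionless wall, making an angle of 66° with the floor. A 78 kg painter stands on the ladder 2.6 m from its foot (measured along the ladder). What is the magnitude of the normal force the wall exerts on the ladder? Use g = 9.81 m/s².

Take moments about the foot of the ladder.
Ladder weight 25×9.81 = 245.2 N acts at 1.7 m along the ladder; its horizontal arm is 1.7·cos66° = 0.6915 m → τ = 169.6 N·m clockwise.
Painter: 78×9.81 = 765.2 N at 2.6 m → arm 1.058 m → τ = 809.6 N·m clockwise.
Wall normal N acts horizontally at the top; its moment arm is the height L sinθ = 3.4·sin66° = 3.106 m, counterclockwise.
For rotational equilibrium, N × 3.106 = 979.2, so N = 315 N.

N_wall ≈ 315 N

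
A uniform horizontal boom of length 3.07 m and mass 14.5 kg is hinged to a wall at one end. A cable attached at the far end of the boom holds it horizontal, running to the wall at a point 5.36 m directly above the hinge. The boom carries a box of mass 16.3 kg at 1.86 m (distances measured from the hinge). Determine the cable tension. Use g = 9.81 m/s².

T ≈ 194 N

Taking torques about the hinge:
Beam weight: 14.5 × 9.81 = 142.2 N down at 1.535 m → arm 1.535 m, τ = 142.2 × 1.535 = 218.3 N·m clockwise.
Box: 16.3 × 9.81 = 159.9 N down at 1.86 m → arm 1.86 m, τ = 159.9 × 1.86 = 297.4 N·m clockwise.
Total clockwise load moment = 515.7 N·m.
The cable tension T acts at 3.07 m; only its component perpendicular to the boom, T sinθ, produces torque. sinθ = h/√(h²+d²) = 5.36/√(5.36²+3.07²) = 0.8677.
Balancing moments: T × 3.07 × 0.8677 = 515.7, giving T = 515.7 / 2.664 = 194 N.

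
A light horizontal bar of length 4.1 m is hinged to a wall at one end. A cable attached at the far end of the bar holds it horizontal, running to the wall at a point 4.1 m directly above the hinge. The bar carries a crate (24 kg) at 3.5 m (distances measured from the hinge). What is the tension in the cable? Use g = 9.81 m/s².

Choose the hinge as the axis so the unknown hinge reaction has zero arm there.
Crate: 24 × 9.81 = 235.4 N down at 3.5 m → arm 3.5 m, τ = 235.4 × 3.5 = 823.9 N·m clockwise.
Total clockwise load moment = 823.9 N·m.
The cable tension T acts at 4.1 m; only its component perpendicular to the bar, T sinθ, produces torque. sinθ = h/√(h²+d²) = 4.1/√(4.1²+4.1²) = 0.7071.
Balancing moments: T × 4.1 × 0.7071 = 823.9, giving T = 823.9 / 2.899 = 284 N.

T ≈ 284 N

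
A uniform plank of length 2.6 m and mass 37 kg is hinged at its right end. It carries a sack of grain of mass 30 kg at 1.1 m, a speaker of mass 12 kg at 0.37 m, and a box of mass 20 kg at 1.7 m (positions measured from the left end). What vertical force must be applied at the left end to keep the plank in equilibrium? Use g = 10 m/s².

F ≈ 530 N

Choose the right end as the axis so the unknown pivot reaction has zero arm there.
Beam weight: 37 × 10 = 370 N down at 1.3 m → arm 1.3 m, τ = 370 × 1.3 = 481 N·m counterclockwise.
Sack of grain: 30 × 10 = 300 N down at 1.1 m → arm 1.5 m, τ = 300 × 1.5 = 450 N·m counterclockwise.
Speaker: 12 × 10 = 120 N down at 0.37 m → arm 2.23 m, τ = 120 × 2.23 = 267.6 N·m counterclockwise.
Box: 20 × 10 = 200 N down at 1.7 m → arm 0.9 m, τ = 200 × 0.9 = 180 N·m counterclockwise.
Net moment of the loads = 1379 N·m counterclockwise.
The upward force F acts at the left end, arm 2.6 m, giving F × 2.6 clockwise.
Στ = 0 ⇒ F × 2.6 = 1379 ⇒ F = 1379 / 2.6 = 530 N.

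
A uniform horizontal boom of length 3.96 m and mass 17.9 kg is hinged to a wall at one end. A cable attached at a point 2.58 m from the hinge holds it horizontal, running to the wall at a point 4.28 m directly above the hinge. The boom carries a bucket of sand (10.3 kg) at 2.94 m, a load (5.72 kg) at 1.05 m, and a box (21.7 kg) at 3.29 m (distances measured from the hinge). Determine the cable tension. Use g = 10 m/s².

T ≈ 648 N

Taking torques about the hinge:
Beam weight: 17.9 × 10 = 179 N down at 1.98 m → arm 1.98 m, τ = 179 × 1.98 = 354.4 N·m clockwise.
Bucket of sand: 10.3 × 10 = 103 N down at 2.94 m → arm 2.94 m, τ = 103 × 2.94 = 302.8 N·m clockwise.
Load: 5.72 × 10 = 57.2 N down at 1.05 m → arm 1.05 m, τ = 57.2 × 1.05 = 60.06 N·m clockwise.
Box: 21.7 × 10 = 217 N down at 3.29 m → arm 3.29 m, τ = 217 × 3.29 = 713.9 N·m clockwise.
Total clockwise load moment = 1431 N·m.
The cable tension T acts at 2.58 m; only its component perpendicular to the boom, T sinθ, produces torque. sinθ = h/√(h²+d²) = 4.28/√(4.28²+2.58²) = 0.8564.
Balancing moments: T × 2.58 × 0.8564 = 1431, giving T = 1431 / 2.21 = 648 N.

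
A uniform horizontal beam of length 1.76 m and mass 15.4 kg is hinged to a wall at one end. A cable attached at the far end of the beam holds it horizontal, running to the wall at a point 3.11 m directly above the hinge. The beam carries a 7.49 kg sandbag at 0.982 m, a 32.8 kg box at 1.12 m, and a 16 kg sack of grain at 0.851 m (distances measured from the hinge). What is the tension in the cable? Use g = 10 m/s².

T ≈ 465 N

Taking torques about the hinge:
Beam weight: 15.4 × 10 = 154 N down at 0.88 m → arm 0.88 m, τ = 154 × 0.88 = 135.5 N·m clockwise.
Sandbag: 7.49 × 10 = 74.9 N down at 0.982 m → arm 0.982 m, τ = 74.9 × 0.982 = 73.55 N·m clockwise.
Box: 32.8 × 10 = 328 N down at 1.12 m → arm 1.12 m, τ = 328 × 1.12 = 367.4 N·m clockwise.
Sack of grain: 16 × 10 = 160 N down at 0.851 m → arm 0.851 m, τ = 160 × 0.851 = 136.2 N·m clockwise.
Total clockwise load moment = 712.7 N·m.
The cable tension T acts at 1.76 m; only its component perpendicular to the beam, T sinθ, produces torque. sinθ = h/√(h²+d²) = 3.11/√(3.11²+1.76²) = 0.8703.
Balancing moments: T × 1.76 × 0.8703 = 712.7, giving T = 712.7 / 1.532 = 465 N.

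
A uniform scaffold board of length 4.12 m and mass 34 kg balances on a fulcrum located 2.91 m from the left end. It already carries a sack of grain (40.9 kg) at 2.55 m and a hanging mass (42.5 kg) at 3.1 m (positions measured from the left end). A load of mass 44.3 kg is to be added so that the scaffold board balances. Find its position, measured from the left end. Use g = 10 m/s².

Choose the fulcrum (at 2.91 m from the left end) as the axis so the support reaction has zero arm there.
Beam weight: 34 × 10 = 340 N down at 2.06 m → arm 0.85 m, τ = 340 × 0.85 = 289 N·m counterclockwise.
Sack of grain: 40.9 × 10 = 409 N down at 2.55 m → arm 0.36 m, τ = 409 × 0.36 = 147.2 N·m counterclockwise.
Hanging mass: 42.5 × 10 = 425 N down at 3.1 m → arm 0.19 m, τ = 425 × 0.19 = 80.75 N·m clockwise.
Net moment of existing loads = 355.4 N·m counterclockwise.
The load weighs 44.3 × 10 = 443 N and must supply an equal clockwise moment, so its lever arm about the fulcrum is 355.4 / 443 = 0.802 m.
That puts it at 2.91 + 0.802 = 3.71 m from the left end.

x ≈ 3.71 m from the left end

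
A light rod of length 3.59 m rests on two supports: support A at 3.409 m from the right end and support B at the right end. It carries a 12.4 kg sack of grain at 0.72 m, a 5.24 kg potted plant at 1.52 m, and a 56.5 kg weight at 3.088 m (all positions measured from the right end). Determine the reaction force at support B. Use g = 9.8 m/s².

Sum moments about support A (its reaction then has zero moment arm).
Sack of grain: 12.4 × 9.8 = 121.5 N down at 0.72 m → arm 2.689 m, τ = 121.5 × 2.689 = 326.7 N·m clockwise.
Potted plant: 5.24 × 9.8 = 51.35 N down at 1.52 m → arm 1.889 m, τ = 51.35 × 1.889 = 97 N·m clockwise.
Weight: 56.5 × 9.8 = 553.7 N down at 3.088 m → arm 0.321 m, τ = 553.7 × 0.321 = 177.7 N·m clockwise.
Net load moment about support A = 601.4 N·m clockwise.
Reaction R at support B is upward at 0 m, arm 3.409 m → moment R × 3.409 counterclockwise.
For rotational equilibrium, R × 3.409 = 601.4, so R = 176 N.

R_B ≈ 176 N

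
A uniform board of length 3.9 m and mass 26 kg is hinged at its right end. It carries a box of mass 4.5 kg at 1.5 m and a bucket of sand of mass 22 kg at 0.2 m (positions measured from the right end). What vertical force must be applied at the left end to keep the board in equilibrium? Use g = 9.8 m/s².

Taking torques about the right end:
Beam weight: 26 × 9.8 = 254.8 N down at 1.95 m → arm 1.95 m, τ = 254.8 × 1.95 = 496.9 N·m counterclockwise.
Box: 4.5 × 9.8 = 44.1 N down at 1.5 m → arm 1.5 m, τ = 44.1 × 1.5 = 66.15 N·m counterclockwise.
Bucket of sand: 22 × 9.8 = 215.6 N down at 0.2 m → arm 0.2 m, τ = 215.6 × 0.2 = 43.12 N·m counterclockwise.
Net moment of the loads = 606.2 N·m counterclockwise.
The upward force F acts at the left end, arm 3.9 m, giving F × 3.9 clockwise.
For rotational equilibrium, F × 3.9 = 606.2, so F = 606.2 / 3.9 = 155 N.

F ≈ 155 N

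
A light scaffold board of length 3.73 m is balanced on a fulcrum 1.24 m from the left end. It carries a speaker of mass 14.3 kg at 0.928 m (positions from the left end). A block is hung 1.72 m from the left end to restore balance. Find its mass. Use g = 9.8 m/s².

About the fulcrum (at 1.24 m from the left end):
Speaker: 14.3 × 9.8 = 140.1 N down at 0.928 m → arm 0.312 m, τ = 140.1 × 0.312 = 43.71 N·m counterclockwise.
Net moment of known loads = 43.71 N·m counterclockwise.
An unknown mass m at 1.72 m has arm 0.48 m; its moment is m·g·0.48 clockwise.
Setting net torque to zero: m × 9.8 × 0.48 = 43.71 → m = 43.71 / (9.8 × 0.48) = 9.29 kg.

m ≈ 9.29 kg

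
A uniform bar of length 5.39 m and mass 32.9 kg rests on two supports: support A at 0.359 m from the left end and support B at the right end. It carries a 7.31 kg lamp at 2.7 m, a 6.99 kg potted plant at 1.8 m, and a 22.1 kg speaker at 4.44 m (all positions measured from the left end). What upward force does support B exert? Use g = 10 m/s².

Sum moments about support A (its reaction then has zero moment arm).
Beam weight: 32.9 × 10 = 329 N down at 2.695 m → arm 2.336 m, τ = 329 × 2.336 = 768.5 N·m clockwise.
Lamp: 7.31 × 10 = 73.1 N down at 2.7 m → arm 2.341 m, τ = 73.1 × 2.341 = 171.1 N·m clockwise.
Potted plant: 6.99 × 10 = 69.9 N down at 1.8 m → arm 1.441 m, τ = 69.9 × 1.441 = 100.7 N·m clockwise.
Speaker: 22.1 × 10 = 221 N down at 4.44 m → arm 4.081 m, τ = 221 × 4.081 = 901.9 N·m clockwise.
Net load moment about support A = 1942 N·m clockwise.
Reaction R at support B is upward at 5.39 m, arm 5.031 m → moment R × 5.031 counterclockwise.
Στ = 0 ⇒ R × 5.031 = 1942 ⇒ R = 386 N.

R_B ≈ 386 N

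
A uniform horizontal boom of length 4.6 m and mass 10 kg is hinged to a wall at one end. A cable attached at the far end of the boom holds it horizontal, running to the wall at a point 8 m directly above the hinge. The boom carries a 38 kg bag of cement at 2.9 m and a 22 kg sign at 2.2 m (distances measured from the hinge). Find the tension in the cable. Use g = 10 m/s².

Taking torques about the hinge:
Beam weight: 10 × 10 = 100 N down at 2.3 m → arm 2.3 m, τ = 100 × 2.3 = 230 N·m clockwise.
Bag of cement: 38 × 10 = 380 N down at 2.9 m → arm 2.9 m, τ = 380 × 2.9 = 1102 N·m clockwise.
Sign: 22 × 10 = 220 N down at 2.2 m → arm 2.2 m, τ = 220 × 2.2 = 484 N·m clockwise.
Total clockwise load moment = 1816 N·m.
The cable tension T acts at 4.6 m; only its component perpendicular to the boom, T sinθ, produces torque. sinθ = h/√(h²+d²) = 8/√(8²+4.6²) = 0.8669.
For rotational equilibrium, T × 4.6 × 0.8669 = 1816, so T = 1816 / 3.988 = 455 N.

T ≈ 455 N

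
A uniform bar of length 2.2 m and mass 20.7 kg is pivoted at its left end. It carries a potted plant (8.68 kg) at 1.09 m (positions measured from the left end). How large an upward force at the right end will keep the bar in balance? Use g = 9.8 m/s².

F ≈ 144 N

Taking torques about the left end:
Beam weight: 20.7 × 9.8 = 202.9 N down at 1.1 m → arm 1.1 m, τ = 202.9 × 1.1 = 223.2 N·m clockwise.
Potted plant: 8.68 × 9.8 = 85.06 N down at 1.09 m → arm 1.09 m, τ = 85.06 × 1.09 = 92.72 N·m clockwise.
Net moment of the loads = 315.9 N·m clockwise.
The upward force F acts at the right end, arm 2.2 m, giving F × 2.2 counterclockwise.
Setting net torque to zero: F × 2.2 = 315.9 → F = 315.9 / 2.2 = 144 N.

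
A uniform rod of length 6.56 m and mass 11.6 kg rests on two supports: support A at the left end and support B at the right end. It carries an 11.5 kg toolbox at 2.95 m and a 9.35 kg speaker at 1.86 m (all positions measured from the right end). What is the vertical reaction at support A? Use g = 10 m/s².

Take moments about support B.
Beam weight: 11.6 × 10 = 116 N down at 3.28 m → arm 3.28 m, τ = 116 × 3.28 = 380.5 N·m counterclockwise.
Toolbox: 11.5 × 10 = 115 N down at 2.95 m → arm 2.95 m, τ = 115 × 2.95 = 339.2 N·m counterclockwise.
Speaker: 9.35 × 10 = 93.5 N down at 1.86 m → arm 1.86 m, τ = 93.5 × 1.86 = 173.9 N·m counterclockwise.
Net load moment about support B = 893.6 N·m counterclockwise.
Reaction R at support A is upward at 6.56 m, arm 6.56 m → moment R × 6.56 clockwise.
Στ = 0 ⇒ R × 6.56 = 893.6 ⇒ R = 136 N.

R_A ≈ 136 N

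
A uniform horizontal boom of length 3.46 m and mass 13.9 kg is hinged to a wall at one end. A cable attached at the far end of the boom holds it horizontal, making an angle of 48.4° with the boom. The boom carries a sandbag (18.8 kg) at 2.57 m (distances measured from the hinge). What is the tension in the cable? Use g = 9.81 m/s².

T ≈ 274 N

Taking torques about the hinge:
Beam weight: 13.9 × 9.81 = 136.4 N down at 1.73 m → arm 1.73 m, τ = 136.4 × 1.73 = 236 N·m clockwise.
Sandbag: 18.8 × 9.81 = 184.4 N down at 2.57 m → arm 2.57 m, τ = 184.4 × 2.57 = 473.9 N·m clockwise.
Total clockwise load moment = 709.9 N·m.
The cable tension T acts at 3.46 m; only its component perpendicular to the boom, T sinθ, produces torque. sin 48.4° = 0.7478.
Setting net torque to zero: T × 3.46 × 0.7478 = 709.9 → T = 709.9 / 2.587 = 274 N.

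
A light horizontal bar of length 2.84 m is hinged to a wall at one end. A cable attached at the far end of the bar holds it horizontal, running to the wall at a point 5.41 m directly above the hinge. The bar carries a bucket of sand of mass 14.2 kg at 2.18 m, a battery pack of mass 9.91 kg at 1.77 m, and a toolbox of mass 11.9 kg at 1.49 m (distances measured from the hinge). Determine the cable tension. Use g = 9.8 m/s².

Take moments about the hinge.
Bucket of sand: 14.2 × 9.8 = 139.2 N down at 2.18 m → arm 2.18 m, τ = 139.2 × 2.18 = 303.5 N·m clockwise.
Battery pack: 9.91 × 9.8 = 97.12 N down at 1.77 m → arm 1.77 m, τ = 97.12 × 1.77 = 171.9 N·m clockwise.
Toolbox: 11.9 × 9.8 = 116.6 N down at 1.49 m → arm 1.49 m, τ = 116.6 × 1.49 = 173.7 N·m clockwise.
Total clockwise load moment = 649.1 N·m.
The cable tension T acts at 2.84 m; only its component perpendicular to the bar, T sinθ, produces torque. sinθ = h/√(h²+d²) = 5.41/√(5.41²+2.84²) = 0.8854.
Setting net torque to zero: T × 2.84 × 0.8854 = 649.1 → T = 649.1 / 2.515 = 258 N.

T ≈ 258 N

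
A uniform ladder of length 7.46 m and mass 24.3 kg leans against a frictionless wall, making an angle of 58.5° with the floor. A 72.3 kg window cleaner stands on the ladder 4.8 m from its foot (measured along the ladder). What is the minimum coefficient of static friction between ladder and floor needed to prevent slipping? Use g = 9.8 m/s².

About the foot of the ladder:
Ladder weight 24.3×9.8 = 238.1 N acts at 3.73 m along the ladder; its horizontal arm is 3.73·cos58.5° = 1.949 m → τ = 464.1 N·m clockwise.
Window cleaner: 72.3×9.8 = 708.5 N at 4.8 m → arm 2.508 m → τ = 1777 N·m clockwise.
Wall normal N acts horizontally at the top; its moment arm is the height L sinθ = 7.46·sin58.5° = 6.361 m, counterclockwise.
For rotational equilibrium, N × 6.361 = 2241, so N = 352.3 N.
ΣFx = 0 ⇒ f = N_wall = 352.3 N. ΣFy = 0 ⇒ N_floor = 946.6 N.
μ_min = f / N_floor = 352.3 / 946.6 = 0.372.

μ_min ≈ 0.372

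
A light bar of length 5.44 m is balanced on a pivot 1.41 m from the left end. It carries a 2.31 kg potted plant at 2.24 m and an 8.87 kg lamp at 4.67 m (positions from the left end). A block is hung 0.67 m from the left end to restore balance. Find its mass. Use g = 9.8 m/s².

Sum moments about the pivot (at 1.41 m from the left end) (the support reaction has zero arm there).
Potted plant: 2.31 × 9.8 = 22.64 N down at 2.24 m → arm 0.83 m, τ = 22.64 × 0.83 = 18.79 N·m clockwise.
Lamp: 8.87 × 9.8 = 86.93 N down at 4.67 m → arm 3.26 m, τ = 86.93 × 3.26 = 283.4 N·m clockwise.
Net moment of known loads = 302.2 N·m clockwise.
An unknown mass m at 0.67 m has arm 0.74 m; its moment is m·g·0.74 counterclockwise.
For rotational equilibrium, m × 9.8 × 0.74 = 302.2, so m = 302.2 / (9.8 × 0.74) = 41.7 kg.

m ≈ 41.7 kg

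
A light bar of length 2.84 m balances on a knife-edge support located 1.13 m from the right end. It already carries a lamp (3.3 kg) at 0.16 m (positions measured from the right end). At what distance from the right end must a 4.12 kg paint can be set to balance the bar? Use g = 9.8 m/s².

Sum moments about the knife-edge support (at 1.13 m from the right end) (the support reaction has zero arm there).
Lamp: 3.3 × 9.8 = 32.34 N down at 0.16 m → arm 0.97 m, τ = 32.34 × 0.97 = 31.37 N·m clockwise.
Net moment of existing loads = 31.37 N·m clockwise.
The paint can weighs 4.12 × 9.8 = 40.38 N and must supply an equal counterclockwise moment, so its lever arm about the knife-edge support is 31.37 / 40.38 = 0.777 m.
That puts it at 1.13 + 0.777 = 1.91 m from the right end.

x ≈ 1.91 m from the right end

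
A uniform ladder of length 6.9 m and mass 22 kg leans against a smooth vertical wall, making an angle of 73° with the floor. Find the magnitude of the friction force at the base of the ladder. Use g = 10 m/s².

Take moments about the foot of the ladder.
Ladder weight 22×10 = 220 N acts at 3.45 m along the ladder; its horizontal arm is 3.45·cos73° = 1.009 m → τ = 222 N·m clockwise.
Wall normal N acts horizontally at the top; its moment arm is the height L sinθ = 6.9·sin73° = 6.599 m, counterclockwise.
Balancing moments: N × 6.599 = 222, giving N = 33.6 N.
ΣFx = 0: friction at the foot balances the wall's push, so f = N_wall = 33.6 N.

f ≈ 33.6 N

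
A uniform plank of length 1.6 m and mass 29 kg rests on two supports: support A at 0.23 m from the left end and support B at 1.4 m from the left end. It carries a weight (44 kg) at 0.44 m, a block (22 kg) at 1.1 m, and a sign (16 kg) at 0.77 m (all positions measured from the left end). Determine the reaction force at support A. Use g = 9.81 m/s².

R_A ≈ 640 N

Taking torques about support B:
Beam weight: 29 × 9.81 = 284.5 N down at 0.8 m → arm 0.6 m, τ = 284.5 × 0.6 = 170.7 N·m counterclockwise.
Weight: 44 × 9.81 = 431.6 N down at 0.44 m → arm 0.96 m, τ = 431.6 × 0.96 = 414.3 N·m counterclockwise.
Block: 22 × 9.81 = 215.8 N down at 1.1 m → arm 0.3 m, τ = 215.8 × 0.3 = 64.74 N·m counterclockwise.
Sign: 16 × 9.81 = 157 N down at 0.77 m → arm 0.63 m, τ = 157 × 0.63 = 98.91 N·m counterclockwise.
Net load moment about support B = 748.6 N·m counterclockwise.
Reaction R at support A is upward at 0.23 m, arm 1.17 m → moment R × 1.17 clockwise.
Setting net torque to zero: R × 1.17 = 748.6 → R = 640 N.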